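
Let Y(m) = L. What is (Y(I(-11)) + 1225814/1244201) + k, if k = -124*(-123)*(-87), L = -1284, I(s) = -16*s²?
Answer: -1652556495994/1244201 ≈ -1.3282e+6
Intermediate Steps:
k = -1326924 (k = 15252*(-87) = -1326924)
Y(m) = -1284
(Y(I(-11)) + 1225814/1244201) + k = (-1284 + 1225814/1244201) - 1326924 = -1596328270/1244201 - 1326924 = -1652556495994/1244201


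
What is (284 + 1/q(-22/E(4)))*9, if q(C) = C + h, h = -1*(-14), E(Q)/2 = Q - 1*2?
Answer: 43470/17 ≈ 2557.1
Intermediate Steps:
E(Q) = -4 + 2*Q (E(Q) = 2*(Q - 1*2) = 2*(Q - 2) = 2*(-2 + Q) = -4 + 2*Q)
h = 14
q(C) = 14 + C (q(C) = C + 14 = 14 + C)
(284 + 1/q(-22/E(4)))*9 = (284 + 1/(14 - 22/(-4 + 2*4)))*9 = (284 + 1/(14 - 22/(-4 + 8)))*9 = (284 + 1/(14 - 22/4))*9 = (284 + 1/(14 - 22*¼))*9 = (284 + 1/(14 - 11/2))*9 = (284 + 1/(17/2))*9 = (284 + 2/17)*9 = (4830/17)*9 = 43470/17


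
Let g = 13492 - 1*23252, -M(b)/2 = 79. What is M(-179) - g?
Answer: 9602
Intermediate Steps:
M(b) = -158 (M(b) = -2*79 = -158)
g = -9760 (g = 13492 - 23252 = -9760)
M(-179) - g = -158 - 1*(-9760) = -158 + 9760 = 9602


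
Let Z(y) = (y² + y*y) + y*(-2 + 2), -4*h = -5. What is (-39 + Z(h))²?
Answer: 82369/64 ≈ 1287.0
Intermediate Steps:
h = 5/4 (h = -¼*(-5) = 5/4 ≈ 1.2500)
Z(y) = 2*y² (Z(y) = (y² + y²) + y*0 = 2*y² + 0 = 2*y²)
(-39 + Z(h))² = (-39 + 2*(5/4)²)² = (-39 + 2*(25/16))² = (-39 + 25/8)² = (-287/8)² = 82369/64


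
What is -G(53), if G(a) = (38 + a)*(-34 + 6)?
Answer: 2548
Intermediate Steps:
G(a) = -1064 - 28*a (G(a) = (38 + a)*(-28) = -1064 - 28*a)
-G(53) = -(-1064 - 28*53) = -(-1064 - 1484) = -1*(-2548) = 2548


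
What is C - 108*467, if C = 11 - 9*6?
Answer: -50479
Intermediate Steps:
C = -43 (C = 11 - 54 = -43)
C - 108*467 = -43 - 108*467 = -43 - 50436 = -50479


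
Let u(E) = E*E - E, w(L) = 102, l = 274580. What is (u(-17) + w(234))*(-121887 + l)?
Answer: 62298744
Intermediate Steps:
u(E) = E**2 - E
(u(-17) + w(234))*(-121887 + l) = (-17*(-1 - 17) + 102)*(-121887 + 274580) = (-17*(-18) + 102)*152693 = (306 + 102)*152693 = 408*152693 = 62298744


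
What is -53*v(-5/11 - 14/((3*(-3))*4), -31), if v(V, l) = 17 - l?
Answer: -2544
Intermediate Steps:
-53*v(-5/11 - 14/((3*(-3))*4), -31) = -53*(17 - 1*(-31)) = -53*(17 + 31) = -53*48 = -2544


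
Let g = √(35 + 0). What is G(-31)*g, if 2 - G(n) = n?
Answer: 33*√35 ≈ 195.23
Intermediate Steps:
G(n) = 2 - n
g = √35 ≈ 5.9161
G(-31)*g = (2 - 1*(-31))*√35 = (2 + 31)*√35 = 33*√35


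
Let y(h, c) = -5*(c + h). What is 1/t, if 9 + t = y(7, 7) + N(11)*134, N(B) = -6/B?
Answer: -11/1673 ≈ -0.0065750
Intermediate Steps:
y(h, c) = -5*c - 5*h
t = -1673/11 (t = -9 + ((-5*7 - 5*7) - 6/11*134) = -9 + ((-35 - 35) - 6*1/11*134) = -9 + (-70 - 6/11*134) = -9 + (-70 - 804/11) = -9 - 1574/11 = -1673/11 ≈ -152.09)
1/t = 1/(-1673/11) = -11/1673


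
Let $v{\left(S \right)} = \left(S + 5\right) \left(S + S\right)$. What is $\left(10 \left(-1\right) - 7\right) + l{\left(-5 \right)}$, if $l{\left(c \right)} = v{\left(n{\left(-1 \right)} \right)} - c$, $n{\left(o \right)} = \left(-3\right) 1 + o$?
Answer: $-20$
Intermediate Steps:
$n{\left(o \right)} = -3 + o$
$v{\left(S \right)} = 2 S \left(5 + S\right)$ ($v{\left(S \right)} = \left(5 + S\right) 2 S = 2 S \left(5 + S\right)$)
$l{\left(c \right)} = -8 - c$ ($l{\left(c \right)} = 2 \left(-3 - 1\right) \left(5 - 4\right) - c = 2 \left(-4\right) \left(5 - 4\right) - c = 2 \left(-4\right) 1 - c = -8 - c$)
$\left(10 \left(-1\right) - 7\right) + l{\left(-5 \right)} = \left(10 \left(-1\right) - 7\right) - 3 = \left(-10 - 7\right) + \left(-8 + 5\right) = -17 - 3 = -20$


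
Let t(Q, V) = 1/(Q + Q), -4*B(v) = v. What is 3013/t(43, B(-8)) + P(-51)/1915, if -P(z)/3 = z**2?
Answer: 496203167/1915 ≈ 2.5911e+5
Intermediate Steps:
B(v) = -v/4
t(Q, V) = 1/(2*Q)
P(z) = -3*z**2
3013/t(43, B(-8)) + P(-51)/1915 = 3013/(((1/2)/43)) - 3*(-51)**2/1915 = 3013/(((1/2)*(1/43))) - 3*2601*(1/1915) = 3013/(1/86) - 7803*1/1915 = 3013*86 - 7803/1915 = 259118 - 7803/1915 = 496203167/1915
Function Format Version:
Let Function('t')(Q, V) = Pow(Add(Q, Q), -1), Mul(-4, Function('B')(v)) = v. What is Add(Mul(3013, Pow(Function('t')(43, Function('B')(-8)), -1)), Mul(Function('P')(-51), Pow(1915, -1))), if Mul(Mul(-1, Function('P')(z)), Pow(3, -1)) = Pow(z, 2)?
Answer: Rational(496203167, 1915) ≈ 2.5911e+5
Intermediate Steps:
Function('B')(v) = Mul(Rational(-1, 4), v)
Function('t')(Q, V) = Mul(Rational(1, 2), Pow(Q, -1)) (Function('t')(Q, V) = Pow(Mul(2, Q), -1) = Mul(Rational(1, 2), Pow(Q, -1)))
Function('P')(z) = Mul(-3, Pow(z, 2))
Add(Mul(3013, Pow(Function('t')(43, Function('B')(-8)), -1)), Mul(Function('P')(-51), Pow(1915, -1))) = Add(Mul(3013, Pow(Mul(Rational(1, 2), Pow(43, -1)), -1)), Mul(Mul(-3, Pow(-51, 2)), Pow(1915, -1))) = Add(Mul(3013, Pow(Mul(Rational(1, 2), Rational(1, 43)), -1)), Mul(Mul(-3, 2601), Rational(1, 1915))) = Add(Mul(3013, Pow(Rational(1, 86), -1)), Mul(-7803, Rational(1, 1915))) = Add(Mul(3013, 86), Rational(-7803, 1915)) = Add(259118, Rational(-7803, 1915)) = Rational(496203167, 1915)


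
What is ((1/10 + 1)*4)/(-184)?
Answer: -11/460 ≈ -0.023913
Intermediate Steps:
((1/10 + 1)*4)/(-184) = ((⅒ + 1)*4)*(-1/184) = ((11/10)*4)*(-1/184) = (22/5)*(-1/184) = -11/460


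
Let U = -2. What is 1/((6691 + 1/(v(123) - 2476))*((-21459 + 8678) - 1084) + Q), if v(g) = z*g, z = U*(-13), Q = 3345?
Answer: -722/66978055005 ≈ -1.0780e-8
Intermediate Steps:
z = 26 (z = -2*(-13) = 26)
v(g) = 26*g
1/((6691 + 1/(v(123) - 2476))*((-21459 + 8678) - 1084) + Q) = 1/((6691 + 1/(26*123 - 2476))*((-21459 + 8678) - 1084) + 3345) = 1/((6691 + 1/(3198 - 2476))*(-12781 - 1084) + 3345) = 1/((6691 + 1/722)*(-13865) + 3345) = 1/((4830903/722)*(-13865) + 3345) = 1/(-66980470095/722 + 3345) = 1/(-66978055005/722) = -722/66978055005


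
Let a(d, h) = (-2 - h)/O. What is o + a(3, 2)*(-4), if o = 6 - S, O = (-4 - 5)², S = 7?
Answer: -65/81 ≈ -0.80247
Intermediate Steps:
O = 81 (O = (-9)² = 81)
a(d, h) = -2/81 - h/81 (a(d, h) = (-2 - h)/81 = (-2 - h)*(1/81) = -2/81 - h/81)
o = -1 (o = 6 - 1*7 = 6 - 7 = -1)
o + a(3, 2)*(-4) = -1 + (-2/81 - 1/81*2)*(-4) = -1 + (-2/81 - 2/81)*(-4) = -1 - 4/81*(-4) = -1 + 16/81 = -65/81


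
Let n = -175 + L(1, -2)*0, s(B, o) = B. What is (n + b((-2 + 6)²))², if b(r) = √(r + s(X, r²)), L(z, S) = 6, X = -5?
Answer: (175 - √11)² ≈ 29475.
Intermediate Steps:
n = -175 (n = -175 + 6*0 = -175 + 0 = -175)
b(r) = √(-5 + r) (b(r) = √(r - 5) = √(-5 + r))
(n + b((-2 + 6)²))² = (-175 + √(-5 + (-2 + 6)²))² = (-175 + √(-5 + 4²))² = (-175 + √(-5 + 16))² = (-175 + √11)²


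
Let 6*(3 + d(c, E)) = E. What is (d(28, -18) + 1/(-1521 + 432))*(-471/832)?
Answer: 1025995/302016 ≈ 3.3972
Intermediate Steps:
d(c, E) = -3 + E/6
(d(28, -18) + 1/(-1521 + 432))*(-471/832) = ((-3 + (1/6)*(-18)) + 1/(-1521 + 432))*(-471/832) = ((-3 - 3) + 1/(-1089))*(-471*1/832) = (-6 - 1/1089)*(-471/832) = -6535/1089*(-471/832) = 1025995/302016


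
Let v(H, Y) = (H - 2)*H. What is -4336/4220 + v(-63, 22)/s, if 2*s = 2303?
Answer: 877714/347095 ≈ 2.5287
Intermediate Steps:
s = 2303/2 (s = (1/2)*2303 = 2303/2 ≈ 1151.5)
v(H, Y) = H*(-2 + H) (v(H, Y) = (-2 + H)*H = H*(-2 + H))
-4336/4220 + v(-63, 22)/s = -4336/4220 + (-63*(-2 - 63))/(2303/2) = -4336*1/4220 - 63*(-65)*(2/2303) = -1084/1055 + 4095*(2/2303) = -1084/1055 + 1170/329 = 877714/347095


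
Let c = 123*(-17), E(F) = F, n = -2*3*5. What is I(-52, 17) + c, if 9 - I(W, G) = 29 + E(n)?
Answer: -2081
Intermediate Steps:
n = -30 (n = -6*5 = -30)
I(W, G) = 10 (I(W, G) = 9 - (29 - 30) = 9 - 1*(-1) = 9 + 1 = 10)
c = -2091
I(-52, 17) + c = 10 - 2091 = -2081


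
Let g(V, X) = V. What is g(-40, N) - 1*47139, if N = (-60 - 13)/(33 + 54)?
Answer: -47179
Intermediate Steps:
N = -73/87 ≈ -0.83908
g(-40, N) - 1*47139 = -40 - 1*47139 = -40 - 47139 = -47179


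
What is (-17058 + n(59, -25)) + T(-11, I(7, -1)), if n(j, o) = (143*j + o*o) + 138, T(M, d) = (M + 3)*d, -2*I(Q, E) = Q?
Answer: -7830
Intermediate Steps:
I(Q, E) = -Q/2
T(M, d) = d*(3 + M) (T(M, d) = (3 + M)*d = d*(3 + M))
n(j, o) = 138 + o² + 143*j (n(j, o) = (143*j + o²) + 138 = (o² + 143*j) + 138 = 138 + o² + 143*j)
(-17058 + n(59, -25)) + T(-11, I(7, -1)) = (-17058 + (138 + (-25)² + 143*59)) + (-½*7)*(3 - 11) = (-17058 + (138 + 625 + 8437)) - 7/2*(-8) = (-17058 + 9200) + 28 = -7858 + 28 = -7830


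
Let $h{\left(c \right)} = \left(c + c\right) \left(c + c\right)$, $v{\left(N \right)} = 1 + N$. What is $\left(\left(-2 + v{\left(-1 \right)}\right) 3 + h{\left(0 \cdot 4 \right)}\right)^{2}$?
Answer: $36$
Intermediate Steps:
$h{\left(c \right)} = 4 c^{2}$ ($h{\left(c \right)} = 2 c 2 c = 4 c^{2}$)
$\left(\left(-2 + v{\left(-1 \right)}\right) 3 + h{\left(0 \cdot 4 \right)}\right)^{2} = \left(\left(-2 + \left(1 - 1\right)\right) 3 + 4 \left(0 \cdot 4\right)^{2}\right)^{2} = \left(\left(-2 + 0\right) 3 + 4 \cdot 0^{2}\right)^{2} = \left(\left(-2\right) 3 + 4 \cdot 0\right)^{2} = \left(-6 + 0\right)^{2} = \left(-6\right)^{2} = 36$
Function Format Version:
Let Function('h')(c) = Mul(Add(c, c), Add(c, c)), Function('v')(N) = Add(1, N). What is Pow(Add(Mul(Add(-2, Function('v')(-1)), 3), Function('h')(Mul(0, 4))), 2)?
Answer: 36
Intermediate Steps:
Function('h')(c) = Mul(4, Pow(c, 2)) (Function('h')(c) = Mul(Mul(2, c), Mul(2, c)) = Mul(4, Pow(c, 2)))
Pow(Add(Mul(Add(-2, Function('v')(-1)), 3), Function('h')(Mul(0, 4))), 2) = Pow(Add(Mul(Add(-2, Add(1, -1)), 3), Mul(4, Pow(Mul(0, 4), 2))), 2) = Pow(Add(Mul(Add(-2, 0), 3), Mul(4, Pow(0, 2))), 2) = Pow(Add(Mul(-2, 3), Mul(4, 0)), 2) = Pow(Add(-6, 0), 2) = Pow(-6, 2) = 36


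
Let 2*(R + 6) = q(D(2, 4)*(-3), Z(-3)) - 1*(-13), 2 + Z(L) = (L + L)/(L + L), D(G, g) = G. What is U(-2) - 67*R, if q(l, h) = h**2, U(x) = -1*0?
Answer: -67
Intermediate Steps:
Z(L) = -1 (Z(L) = -2 + (L + L)/(L + L) = -2 + (2*L)/((2*L)) = -2 + (2*L)*(1/(2*L)) = -2 + 1 = -1)
U(x) = 0
R = 1 (R = -6 + ((-1)**2 - 1*(-13))/2 = -6 + (1 + 13)/2 = -6 + (1/2)*14 = -6 + 7 = 1)
U(-2) - 67*R = 0 - 67*1 = 0 - 67 = -67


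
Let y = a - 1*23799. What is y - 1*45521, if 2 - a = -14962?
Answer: -54356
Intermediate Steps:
a = 14964 (a = 2 - 1*(-14962) = 2 + 14962 = 14964)
y = -8835 (y = 14964 - 1*23799 = 14964 - 23799 = -8835)
y - 1*45521 = -8835 - 1*45521 = -8835 - 45521 = -54356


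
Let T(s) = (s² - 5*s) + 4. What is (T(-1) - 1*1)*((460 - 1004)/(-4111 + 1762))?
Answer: 544/261 ≈ 2.0843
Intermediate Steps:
T(s) = 4 + s² - 5*s
(T(-1) - 1*1)*((460 - 1004)/(-4111 + 1762)) = ((4 + (-1)² - 5*(-1)) - 1*1)*((460 - 1004)/(-4111 + 1762)) = ((4 + 1 + 5) - 1)*(-544/(-2349)) = (10 - 1)*(-544*(-1/2349)) = 9*(544/2349) = 544/261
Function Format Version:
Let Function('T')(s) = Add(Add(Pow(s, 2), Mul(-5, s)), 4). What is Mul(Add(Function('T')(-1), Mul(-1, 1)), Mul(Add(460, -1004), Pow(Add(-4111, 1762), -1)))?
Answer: Rational(544, 261) ≈ 2.0843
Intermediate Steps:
Function('T')(s) = Add(4, Pow(s, 2), Mul(-5, s))
Mul(Add(Function('T')(-1), Mul(-1, 1)), Mul(Add(460, -1004), Pow(Add(-4111, 1762), -1))) = Mul(Add(Add(4, Pow(-1, 2), Mul(-5, -1)), Mul(-1, 1)), Mul(Add(460, -1004), Pow(Add(-4111, 1762), -1))) = Mul(Add(Add(4, 1, 5), -1), Mul(-544, Pow(-2349, -1))) = Mul(Add(10, -1), Mul(-544, Rational(-1, 2349))) = Mul(9, Rational(544, 2349)) = Rational(544, 261)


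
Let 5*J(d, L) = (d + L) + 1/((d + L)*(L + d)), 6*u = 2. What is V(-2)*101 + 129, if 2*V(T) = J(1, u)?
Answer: 71111/480 ≈ 148.15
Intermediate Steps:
u = ⅓ (u = (⅙)*2 = ⅓ ≈ 0.33333)
J(d, L) = L/5 + d/5 + 1/(5*(L + d)²) (J(d, L) = ((d + L) + 1/((d + L)*(L + d)))/5 = ((L + d) + 1/((L + d)*(L + d)))/5 = ((L + d) + 1/((L + d)²))/5 = ((L + d) + (L + d)⁻²)/5 = (L + d + (L + d)⁻²)/5 = L/5 + d/5 + 1/(5*(L + d)²))
V(T) = 91/480 (V(T) = ((1 + (⅓ + 1)³)/(5*(⅓ + 1)²))/2 = ((1 + (4/3)³)/(5*(4/3)²))/2 = ((⅕)*(9/16)*(1 + 64/27))/2 = ((⅕)*(9/16)*(91/27))/2 = (½)*(91/240) = 91/480)
V(-2)*101 + 129 = (91/480)*101 + 129 = 9191/480 + 129 = 71111/480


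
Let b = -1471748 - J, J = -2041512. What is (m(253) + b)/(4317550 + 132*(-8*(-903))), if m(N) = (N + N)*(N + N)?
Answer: 412900/2635559 ≈ 0.15667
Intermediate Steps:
m(N) = 4*N² (m(N) = (2*N)*(2*N) = 4*N²)
b = 569764 (b = -1471748 - 1*(-2041512) = -1471748 + 2041512 = 569764)
(m(253) + b)/(4317550 + 132*(-8*(-903))) = (4*253² + 569764)/(4317550 + 132*(-8*(-903))) = (4*64009 + 569764)/(4317550 + 132*7224) = (256036 + 569764)/(4317550 + 953568) = 825800/5271118 = 825800*(1/5271118) = 412900/2635559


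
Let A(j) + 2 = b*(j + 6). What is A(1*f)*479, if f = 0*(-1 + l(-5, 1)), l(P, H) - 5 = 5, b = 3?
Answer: 7664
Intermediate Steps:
l(P, H) = 10 (l(P, H) = 5 + 5 = 10)
f = 0 (f = 0*(-1 + 10) = 0*9 = 0)
A(j) = 16 + 3*j (A(j) = -2 + 3*(j + 6) = -2 + 3*(6 + j) = -2 + (18 + 3*j) = 16 + 3*j)
A(1*f)*479 = (16 + 3*(1*0))*479 = (16 + 3*0)*479 = (16 + 0)*479 = 16*479 = 7664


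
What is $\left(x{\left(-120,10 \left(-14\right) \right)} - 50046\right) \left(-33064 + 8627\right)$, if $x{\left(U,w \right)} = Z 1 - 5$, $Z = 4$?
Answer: $1222998539$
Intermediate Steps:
$x{\left(U,w \right)} = -1$ ($x{\left(U,w \right)} = 4 \cdot 1 - 5 = 4 - 5 = -1$)
$\left(x{\left(-120,10 \left(-14\right) \right)} - 50046\right) \left(-33064 + 8627\right) = \left(-1 - 50046\right) \left(-33064 + 8627\right) = \left(-50047\right) \left(-24437\right) = 1222998539$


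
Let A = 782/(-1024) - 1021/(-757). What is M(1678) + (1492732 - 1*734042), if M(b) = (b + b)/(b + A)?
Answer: 493599489192634/650592717 ≈ 7.5869e+5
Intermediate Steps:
A = 226765/387584 (A = 782*(-1/1024) - 1021*(-1/757) = -391/512 + 1021/757 = 226765/387584 ≈ 0.58507)
M(b) = 2*b/(226765/387584 + b) (M(b) = (b + b)/(b + 226765/387584) = (2*b)/(226765/387584 + b) = 2*b/(226765/387584 + b))
M(1678) + (1492732 - 1*734042) = 775168*1678/(226765 + 387584*1678) + (1492732 - 1*734042) = 775168*1678/(226765 + 650365952) + (1492732 - 734042) = 775168*1678/650592717 + 758690 = 775168*1678*(1/650592717) + 758690 = 1300731904/650592717 + 758690 = 493599489192634/650592717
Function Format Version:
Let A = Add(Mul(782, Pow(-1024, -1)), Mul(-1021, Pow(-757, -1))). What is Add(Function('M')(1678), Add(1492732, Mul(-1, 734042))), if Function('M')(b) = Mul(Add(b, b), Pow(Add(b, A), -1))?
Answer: Rational(493599489192634, 650592717) ≈ 7.5869e+5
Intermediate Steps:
A = Rational(226765, 387584) (A = Add(Mul(782, Rational(-1, 1024)), Mul(-1021, Rational(-1, 757))) = Add(Rational(-391, 512), Rational(1021, 757)) = Rational(226765, 387584) ≈ 0.58507)
Function('M')(b) = Mul(2, b, Pow(Add(Rational(226765, 387584), b), -1)) (Function('M')(b) = Mul(Add(b, b), Pow(Add(b, Rational(226765, 387584)), -1)) = Mul(Mul(2, b), Pow(Add(Rational(226765, 387584), b), -1)) = Mul(2, b, Pow(Add(Rational(226765, 387584), b), -1)))
Add(Function('M')(1678), Add(1492732, Mul(-1, 734042))) = Add(Mul(775168, 1678, Pow(Add(226765, Mul(387584, 1678)), -1)), Add(1492732, Mul(-1, 734042))) = Add(Mul(775168, 1678, Pow(Add(226765, 650365952), -1)), Add(1492732, -734042)) = Add(Mul(775168, 1678, Pow(650592717, -1)), 758690) = Add(Mul(775168, 1678, Rational(1, 650592717)), 758690) = Add(Rational(1300731904, 650592717), 758690) = Rational(493599489192634, 650592717)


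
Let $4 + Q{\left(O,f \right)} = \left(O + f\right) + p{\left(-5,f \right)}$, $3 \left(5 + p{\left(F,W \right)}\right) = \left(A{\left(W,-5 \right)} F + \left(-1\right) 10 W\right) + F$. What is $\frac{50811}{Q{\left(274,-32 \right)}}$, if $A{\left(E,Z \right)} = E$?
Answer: $\frac{152433}{1174} \approx 129.84$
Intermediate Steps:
$p{\left(F,W \right)} = -5 - \frac{10 W}{3} + \frac{F}{3} + \frac{F W}{3}$ ($p{\left(F,W \right)} = -5 + \frac{\left(W F + \left(-1\right) 10 W\right) + F}{3} = -5 + \frac{\left(F W - 10 W\right) + F}{3} = -5 + \frac{\left(- 10 W + F W\right) + F}{3} = -5 + \frac{F - 10 W + F W}{3} = -5 + \left(- \frac{10 W}{3} + \frac{F}{3} + \frac{F W}{3}\right) = -5 - \frac{10 W}{3} + \frac{F}{3} + \frac{F W}{3}$)
$Q{\left(O,f \right)} = - \frac{32}{3} + O - 4 f$ ($Q{\left(O,f \right)} = -4 + \left(\left(O + f\right) + \left(-5 - \frac{10 f}{3} + \frac{1}{3} \left(-5\right) + \frac{1}{3} \left(-5\right) f\right)\right) = -4 - \left(\frac{20}{3} - O + 4 f\right) = - \frac{32}{3} + O - 4 f$)
$\frac{50811}{Q{\left(274,-32 \right)}} = \frac{50811}{- \frac{32}{3} + 274 - -128} = \frac{50811}{- \frac{32}{3} + 274 + 128} = \frac{50811}{\frac{1174}{3}} = 50811 \cdot \frac{3}{1174} = \frac{152433}{1174}$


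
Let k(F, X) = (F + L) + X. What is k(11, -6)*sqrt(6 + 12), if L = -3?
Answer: 6*sqrt(2) ≈ 8.4853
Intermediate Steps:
k(F, X) = -3 + F + X (k(F, X) = (F - 3) + X = (-3 + F) + X = -3 + F + X)
k(11, -6)*sqrt(6 + 12) = (-3 + 11 - 6)*sqrt(6 + 12) = 2*sqrt(18) = 2*(3*sqrt(2)) = 6*sqrt(2)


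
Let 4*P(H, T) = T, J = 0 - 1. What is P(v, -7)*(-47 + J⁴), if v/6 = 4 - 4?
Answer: 161/2 ≈ 80.500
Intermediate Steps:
J = -1
v = 0 (v = 6*(4 - 4) = 6*0 = 0)
P(H, T) = T/4
P(v, -7)*(-47 + J⁴) = ((¼)*(-7))*(-47 + (-1)⁴) = -7*(-47 + 1)/4 = -7/4*(-46) = 161/2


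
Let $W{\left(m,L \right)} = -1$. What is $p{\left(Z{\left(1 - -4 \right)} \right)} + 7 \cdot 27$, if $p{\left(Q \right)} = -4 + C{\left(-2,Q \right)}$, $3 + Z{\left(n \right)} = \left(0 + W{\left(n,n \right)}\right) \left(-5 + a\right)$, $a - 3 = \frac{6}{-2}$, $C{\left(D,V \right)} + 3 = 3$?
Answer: $185$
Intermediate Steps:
$C{\left(D,V \right)} = 0$ ($C{\left(D,V \right)} = -3 + 3 = 0$)
$a = 0$ ($a = 3 + \frac{6}{-2} = 3 + 6 \left(- \frac{1}{2}\right) = 3 - 3 = 0$)
$Z{\left(n \right)} = 2$ ($Z{\left(n \right)} = -3 + \left(0 - 1\right) \left(-5 + 0\right) = -3 - -5 = -3 + 5 = 2$)
$p{\left(Q \right)} = -4$ ($p{\left(Q \right)} = -4 + 0 = -4$)
$p{\left(Z{\left(1 - -4 \right)} \right)} + 7 \cdot 27 = -4 + 7 \cdot 27 = -4 + 189 = 185$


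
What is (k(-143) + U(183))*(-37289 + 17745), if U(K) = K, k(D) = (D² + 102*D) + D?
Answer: -115368232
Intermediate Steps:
k(D) = D² + 103*D
(k(-143) + U(183))*(-37289 + 17745) = (-143*(103 - 143) + 183)*(-37289 + 17745) = (-143*(-40) + 183)*(-19544) = (5720 + 183)*(-19544) = 5903*(-19544) = -115368232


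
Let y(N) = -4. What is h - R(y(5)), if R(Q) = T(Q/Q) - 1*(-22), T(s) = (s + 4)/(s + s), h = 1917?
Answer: 3785/2 ≈ 1892.5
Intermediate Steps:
T(s) = (4 + s)/(2*s) (T(s) = (4 + s)/((2*s)) = (4 + s)*(1/(2*s)) = (4 + s)/(2*s))
R(Q) = 49/2 (R(Q) = (4 + Q/Q)/(2*((Q/Q))) - 1*(-22) = (1/2)*(4 + 1)/1 + 22 = (1/2)*1*5 + 22 = 5/2 + 22 = 49/2)
h - R(y(5)) = 1917 - 1*49/2 = 1917 - 49/2 = 3785/2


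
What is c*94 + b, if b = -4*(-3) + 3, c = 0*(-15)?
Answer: 15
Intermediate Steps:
c = 0
b = 15 (b = 12 + 3 = 15)
c*94 + b = 0*94 + 15 = 0 + 15 = 15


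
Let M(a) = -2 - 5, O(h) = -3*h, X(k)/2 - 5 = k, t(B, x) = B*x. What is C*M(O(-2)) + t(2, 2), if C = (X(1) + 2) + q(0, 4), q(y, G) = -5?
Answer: -59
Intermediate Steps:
X(k) = 10 + 2*k
C = 9 (C = ((10 + 2*1) + 2) - 5 = ((10 + 2) + 2) - 5 = (12 + 2) - 5 = 14 - 5 = 9)
M(a) = -7
C*M(O(-2)) + t(2, 2) = 9*(-7) + 2*2 = -63 + 4 = -59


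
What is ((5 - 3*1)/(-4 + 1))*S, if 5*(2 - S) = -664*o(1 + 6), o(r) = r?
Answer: -9316/15 ≈ -621.07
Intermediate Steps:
S = 4658/5 (S = 2 - (-664)*(1 + 6)/5 = 2 - (-664)*7/5 = 2 - ⅕*(-4648) = 2 + 4648/5 = 4658/5 ≈ 931.60)
((5 - 3*1)/(-4 + 1))*S = ((5 - 3*1)/(-4 + 1))*(4658/5) = ((5 - 3)/(-3))*(4658/5) = (2*(-⅓))*(4658/5) = -⅔*4658/5 = -9316/15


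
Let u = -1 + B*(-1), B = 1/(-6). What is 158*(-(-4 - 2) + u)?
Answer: 2449/3 ≈ 816.33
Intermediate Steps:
B = -⅙ ≈ -0.16667
u = -⅚ (u = -1 - ⅙*(-1) = -1 + ⅙ = -⅚ ≈ -0.83333)
158*(-(-4 - 2) + u) = 158*(-(-4 - 2) - ⅚) = 158*(-1*(-6) - ⅚) = 158*(6 - ⅚) = 158*(31/6) = 2449/3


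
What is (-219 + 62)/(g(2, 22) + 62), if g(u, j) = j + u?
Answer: -157/86 ≈ -1.8256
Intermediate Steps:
(-219 + 62)/(g(2, 22) + 62) = (-219 + 62)/((22 + 2) + 62) = -157/(24 + 62) = -157/86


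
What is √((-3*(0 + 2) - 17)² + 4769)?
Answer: √5298 ≈ 72.787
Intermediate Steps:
√((-3*(0 + 2) - 17)² + 4769) = √((-3*2 - 17)² + 4769) = √((-6 - 17)² + 4769) = √((-23)² + 4769) = √(529 + 4769) = √5298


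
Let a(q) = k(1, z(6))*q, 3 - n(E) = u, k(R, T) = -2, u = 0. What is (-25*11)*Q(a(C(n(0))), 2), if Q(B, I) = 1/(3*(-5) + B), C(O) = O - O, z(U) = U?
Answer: 55/3 ≈ 18.333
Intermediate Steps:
n(E) = 3 (n(E) = 3 - 1*0 = 3 + 0 = 3)
C(O) = 0
a(q) = -2*q
Q(B, I) = 1/(-15 + B)
(-25*11)*Q(a(C(n(0))), 2) = (-25*11)/(-15 - 2*0) = -275/(-15 + 0) = -275/(-15) = -275*(-1/15) = 55/3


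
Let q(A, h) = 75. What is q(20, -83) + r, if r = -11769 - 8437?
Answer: -20131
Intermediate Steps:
r = -20206
q(20, -83) + r = 75 - 20206 = -20131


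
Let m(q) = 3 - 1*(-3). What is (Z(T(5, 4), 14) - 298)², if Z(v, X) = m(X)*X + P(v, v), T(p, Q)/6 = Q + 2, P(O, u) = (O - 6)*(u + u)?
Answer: 3786916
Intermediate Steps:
P(O, u) = 2*u*(-6 + O) (P(O, u) = (-6 + O)*(2*u) = 2*u*(-6 + O))
m(q) = 6 (m(q) = 3 + 3 = 6)
T(p, Q) = 12 + 6*Q (T(p, Q) = 6*(Q + 2) = 6*(2 + Q) = 12 + 6*Q)
Z(v, X) = 6*X + 2*v*(-6 + v)
(Z(T(5, 4), 14) - 298)² = ((6*14 + 2*(12 + 6*4)*(-6 + (12 + 6*4))) - 298)² = ((84 + 2*(12 + 24)*(-6 + (12 + 24))) - 298)² = ((84 + 2*36*(-6 + 36)) - 298)² = ((84 + 2*36*30) - 298)² = ((84 + 2160) - 298)² = (2244 - 298)² = 1946² = 3786916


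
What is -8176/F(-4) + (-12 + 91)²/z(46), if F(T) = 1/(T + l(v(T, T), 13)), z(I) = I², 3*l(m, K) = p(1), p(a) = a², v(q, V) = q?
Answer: 190323299/6348 ≈ 29982.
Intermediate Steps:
l(m, K) = ⅓ (l(m, K) = (⅓)*1² = (⅓)*1 = ⅓)
F(T) = 1/(⅓ + T) (F(T) = 1/(T + ⅓) = 1/(⅓ + T))
-8176/F(-4) + (-12 + 91)²/z(46) = -8176/(3/(1 + 3*(-4))) + (-12 + 91)²/(46²) = -8176/(3/(1 - 12)) + 79²/2116 = -8176/(3/(-11)) + 6241*(1/2116) = -8176/(3*(-1/11)) + 6241/2116 = -8176/(-3/11) + 6241/2116 = -8176*(-11/3) + 6241/2116 = 89936/3 + 6241/2116 = 190323299/6348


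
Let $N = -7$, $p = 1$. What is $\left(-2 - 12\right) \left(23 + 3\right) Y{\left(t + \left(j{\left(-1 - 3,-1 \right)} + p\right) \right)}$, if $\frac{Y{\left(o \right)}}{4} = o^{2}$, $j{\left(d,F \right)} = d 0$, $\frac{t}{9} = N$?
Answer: $-5596864$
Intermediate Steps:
$t = -63$ ($t = 9 \left(-7\right) = -63$)
$j{\left(d,F \right)} = 0$
$Y{\left(o \right)} = 4 o^{2}$
$\left(-2 - 12\right) \left(23 + 3\right) Y{\left(t + \left(j{\left(-1 - 3,-1 \right)} + p\right) \right)} = \left(-2 - 12\right) \left(23 + 3\right) 4 \left(-63 + \left(0 + 1\right)\right)^{2} = \left(-14\right) 26 \cdot 4 \left(-63 + 1\right)^{2} = - 364 \cdot 4 \left(-62\right)^{2} = - 364 \cdot 4 \cdot 3844 = \left(-364\right) 15376 = -5596864$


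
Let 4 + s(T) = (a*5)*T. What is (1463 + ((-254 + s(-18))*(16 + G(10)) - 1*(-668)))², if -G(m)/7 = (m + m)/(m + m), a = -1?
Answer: 383161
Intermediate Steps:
s(T) = -4 - 5*T (s(T) = -4 + (-1*5)*T = -4 - 5*T)
G(m) = -7 (G(m) = -7*(m + m)/(m + m) = -7*2*m/(2*m) = -7*2*m*1/(2*m) = -7*1 = -7)
(1463 + ((-254 + s(-18))*(16 + G(10)) - 1*(-668)))² = (1463 + ((-254 + (-4 - 5*(-18)))*(16 - 7) - 1*(-668)))² = (1463 + ((-254 + (-4 + 90))*9 + 668))² = (1463 + ((-254 + 86)*9 + 668))² = (1463 + (-168*9 + 668))² = (1463 + (-1512 + 668))² = (1463 - 844)² = 619² = 383161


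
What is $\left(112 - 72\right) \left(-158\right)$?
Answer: $-6320$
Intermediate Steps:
$\left(112 - 72\right) \left(-158\right) = 40 \left(-158\right) = -6320$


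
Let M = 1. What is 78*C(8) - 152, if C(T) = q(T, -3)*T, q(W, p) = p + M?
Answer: -1400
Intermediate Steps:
q(W, p) = 1 + p (q(W, p) = p + 1 = 1 + p)
C(T) = -2*T (C(T) = (1 - 3)*T = -2*T)
78*C(8) - 152 = 78*(-2*8) - 152 = 78*(-16) - 152 = -1248 - 152 = -1400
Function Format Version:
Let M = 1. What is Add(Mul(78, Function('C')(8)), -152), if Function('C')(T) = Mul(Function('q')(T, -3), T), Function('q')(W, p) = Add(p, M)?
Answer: -1400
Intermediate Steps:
Function('q')(W, p) = Add(1, p) (Function('q')(W, p) = Add(p, 1) = Add(1, p))
Function('C')(T) = Mul(-2, T) (Function('C')(T) = Mul(Add(1, -3), T) = Mul(-2, T))
Add(Mul(78, Function('C')(8)), -152) = Add(Mul(78, Mul(-2, 8)), -152) = Add(Mul(78, -16), -152) = Add(-1248, -152) = -1400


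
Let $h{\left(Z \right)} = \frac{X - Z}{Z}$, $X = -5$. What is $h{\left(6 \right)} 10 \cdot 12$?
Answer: $-220$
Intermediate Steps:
$h{\left(Z \right)} = \frac{-5 - Z}{Z}$
$h{\left(6 \right)} 10 \cdot 12 = \frac{-5 - 6}{6} \cdot 10 \cdot 12 = \frac{1}{6} \left(-11\right) 10 \cdot 12 = \left(- \frac{11}{6}\right) 10 \cdot 12 = \left(- \frac{55}{3}\right) 12 = -220$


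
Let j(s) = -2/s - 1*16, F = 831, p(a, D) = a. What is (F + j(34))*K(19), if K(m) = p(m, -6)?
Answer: 263226/17 ≈ 15484.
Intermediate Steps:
j(s) = -16 - 2/s (j(s) = -2/s - 16 = -16 - 2/s)
K(m) = m
(F + j(34))*K(19) = (831 + (-16 - 2/34))*19 = (831 + (-16 - 2*1/34))*19 = (831 + (-16 - 1/17))*19 = (831 - 273/17)*19 = (13854/17)*19 = 263226/17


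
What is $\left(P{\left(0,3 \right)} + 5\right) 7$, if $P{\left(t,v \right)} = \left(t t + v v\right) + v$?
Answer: $119$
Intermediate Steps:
$P{\left(t,v \right)} = v + t^{2} + v^{2}$ ($P{\left(t,v \right)} = \left(t^{2} + v^{2}\right) + v = v + t^{2} + v^{2}$)
$\left(P{\left(0,3 \right)} + 5\right) 7 = \left(\left(3 + 0^{2} + 3^{2}\right) + 5\right) 7 = \left(\left(3 + 0 + 9\right) + 5\right) 7 = \left(12 + 5\right) 7 = 17 \cdot 7 = 119$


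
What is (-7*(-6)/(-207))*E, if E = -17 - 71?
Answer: 1232/69 ≈ 17.855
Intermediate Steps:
E = -88
(-7*(-6)/(-207))*E = (-7*(-6)/(-207))*(-88) = (42*(-1/207))*(-88) = -14/69*(-88) = 1232/69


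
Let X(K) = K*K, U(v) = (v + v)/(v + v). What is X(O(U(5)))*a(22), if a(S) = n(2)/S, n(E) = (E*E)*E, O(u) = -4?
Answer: 64/11 ≈ 5.8182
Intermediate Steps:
U(v) = 1 (U(v) = (2*v)/((2*v)) = (2*v)*(1/(2*v)) = 1)
n(E) = E³ (n(E) = E²*E = E³)
X(K) = K²
a(S) = 8/S (a(S) = 2³/S = 8/S)
X(O(U(5)))*a(22) = (-4)²*(8/22) = 16*(8*(1/22)) = 16*(4/11) = 64/11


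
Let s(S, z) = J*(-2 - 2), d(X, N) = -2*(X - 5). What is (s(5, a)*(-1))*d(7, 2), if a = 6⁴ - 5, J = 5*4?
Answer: -320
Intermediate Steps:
J = 20
d(X, N) = 10 - 2*X (d(X, N) = -2*(-5 + X) = 10 - 2*X)
a = 1291 (a = 1296 - 5 = 1291)
s(S, z) = -80 (s(S, z) = 20*(-2 - 2) = 20*(-4) = -80)
(s(5, a)*(-1))*d(7, 2) = (-80*(-1))*(10 - 2*7) = 80*(10 - 14) = 80*(-4) = -320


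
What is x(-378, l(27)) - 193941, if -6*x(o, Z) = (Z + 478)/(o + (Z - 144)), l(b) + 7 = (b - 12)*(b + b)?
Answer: -108995269/562 ≈ -1.9394e+5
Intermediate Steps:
l(b) = -7 + 2*b*(-12 + b) (l(b) = -7 + (b - 12)*(b + b) = -7 + (-12 + b)*(2*b) = -7 + 2*b*(-12 + b))
x(o, Z) = -(478 + Z)/(6*(-144 + Z + o)) (x(o, Z) = -(Z + 478)/(6*(o + (Z - 144))) = -(478 + Z)/(6*(o + (-144 + Z))) = -(478 + Z)/(6*(-144 + Z + o)))
x(-378, l(27)) - 193941 = (-478 - (-7 - 24*27 + 2*27**2))/(6*(-144 + (-7 - 24*27 + 2*27**2) - 378)) - 193941 = (-478 - (-7 - 648 + 2*729))/(6*(-144 + (-7 - 648 + 2*729) - 378)) - 193941 = (-478 - (-7 - 648 + 1458))/(6*(-144 + (-7 - 648 + 1458) - 378)) - 193941 = (-478 - 1*803)/(6*(-144 + 803 - 378)) - 193941 = (1/6)*(-478 - 803)/281 - 193941 = (1/6)*(1/281)*(-1281) - 193941 = -427/562 - 193941 = -108995269/562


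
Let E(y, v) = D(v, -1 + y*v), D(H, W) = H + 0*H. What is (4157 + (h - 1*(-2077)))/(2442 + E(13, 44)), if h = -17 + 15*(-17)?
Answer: 271/113 ≈ 2.3982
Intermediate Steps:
D(H, W) = H (D(H, W) = H + 0 = H)
h = -272 (h = -17 - 255 = -272)
E(y, v) = v
(4157 + (h - 1*(-2077)))/(2442 + E(13, 44)) = (4157 + (-272 - 1*(-2077)))/(2442 + 44) = (4157 + (-272 + 2077))/2486 = (4157 + 1805)*(1/2486) = 5962*(1/2486) = 271/113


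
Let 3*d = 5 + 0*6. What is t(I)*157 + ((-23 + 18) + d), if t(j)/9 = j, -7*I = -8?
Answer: 33842/21 ≈ 1611.5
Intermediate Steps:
I = 8/7 (I = -⅐*(-8) = 8/7 ≈ 1.1429)
t(j) = 9*j
d = 5/3 (d = (5 + 0*6)/3 = (5 + 0)/3 = (⅓)*5 = 5/3 ≈ 1.6667)
t(I)*157 + ((-23 + 18) + d) = (9*(8/7))*157 + ((-23 + 18) + 5/3) = (72/7)*157 + (-5 + 5/3) = 11304/7 - 10/3 = 33842/21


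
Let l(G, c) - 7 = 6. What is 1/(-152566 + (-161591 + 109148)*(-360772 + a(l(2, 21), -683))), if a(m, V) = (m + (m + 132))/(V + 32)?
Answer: 217/4105602276308 ≈ 5.2855e-11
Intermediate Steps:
l(G, c) = 13 (l(G, c) = 7 + 6 = 13)
a(m, V) = (132 + 2*m)/(32 + V) (a(m, V) = (m + (132 + m))/(32 + V) = (132 + 2*m)/(32 + V))
1/(-152566 + (-161591 + 109148)*(-360772 + a(l(2, 21), -683))) = 1/(-152566 + (-161591 + 109148)*(-360772 + 2*(66 + 13)/(32 - 683))) = 1/(-152566 - 52443*(-360772 + 2*79/(-651))) = 1/(-152566 - 52443*(-360772 + 2*(-1/651)*79)) = 1/(-152566 - 52443*(-360772 - 158/651)) = 1/(-152566 - 52443*(-234862730/651)) = 1/(-152566 + 4105635383130/217) = 1/(4105602276308/217) = 217/4105602276308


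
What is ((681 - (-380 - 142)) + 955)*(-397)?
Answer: -856726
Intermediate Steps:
((681 - (-380 - 142)) + 955)*(-397) = ((681 - 1*(-522)) + 955)*(-397) = ((681 + 522) + 955)*(-397) = (1203 + 955)*(-397) = 2158*(-397) = -856726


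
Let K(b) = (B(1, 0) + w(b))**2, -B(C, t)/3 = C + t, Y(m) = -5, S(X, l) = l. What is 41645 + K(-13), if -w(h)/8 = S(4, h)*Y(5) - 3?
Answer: 290646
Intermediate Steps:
B(C, t) = -3*C - 3*t (B(C, t) = -3*(C + t) = -3*C - 3*t)
w(h) = 24 + 40*h (w(h) = -8*(h*(-5) - 3) = -8*(-5*h - 3) = -8*(-3 - 5*h) = 24 + 40*h)
K(b) = (21 + 40*b)**2 (K(b) = ((-3*1 - 3*0) + (24 + 40*b))**2 = ((-3 + 0) + (24 + 40*b))**2 = (-3 + (24 + 40*b))**2 = (21 + 40*b)**2)
41645 + K(-13) = 41645 + (21 + 40*(-13))**2 = 41645 + (21 - 520)**2 = 41645 + (-499)**2 = 41645 + 249001 = 290646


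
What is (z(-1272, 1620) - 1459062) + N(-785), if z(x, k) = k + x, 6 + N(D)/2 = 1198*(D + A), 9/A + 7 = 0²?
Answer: -23398666/7 ≈ -3.3427e+6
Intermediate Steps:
A = -9/7 (A = 9/(-7 + 0²) = 9/(-7 + 0) = 9/(-7) = 9*(-⅐) = -9/7 ≈ -1.2857)
N(D) = -21648/7 + 2396*D (N(D) = -12 + 2*(1198*(D - 9/7)) = -12 + 2*(1198*(-9/7 + D)) = -12 + 2*(-10782/7 + 1198*D) = -12 + (-21564/7 + 2396*D) = -21648/7 + 2396*D)
(z(-1272, 1620) - 1459062) + N(-785) = ((1620 - 1272) - 1459062) + (-21648/7 + 2396*(-785)) = (348 - 1459062) + (-21648/7 - 1880860) = -1458714 - 13187668/7 = -23398666/7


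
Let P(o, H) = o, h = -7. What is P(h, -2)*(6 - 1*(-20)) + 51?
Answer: -131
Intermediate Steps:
P(h, -2)*(6 - 1*(-20)) + 51 = -7*(6 - 1*(-20)) + 51 = -7*(6 + 20) + 51 = -7*26 + 51 = -182 + 51 = -131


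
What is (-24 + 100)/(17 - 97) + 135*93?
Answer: 251081/20 ≈ 12554.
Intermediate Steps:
(-24 + 100)/(17 - 97) + 135*93 = 76/(-80) + 12555 = 76*(-1/80) + 12555 = -19/20 + 12555 = 251081/20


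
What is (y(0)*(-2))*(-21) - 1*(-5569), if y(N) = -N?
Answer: 5569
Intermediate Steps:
(y(0)*(-2))*(-21) - 1*(-5569) = (-1*0*(-2))*(-21) - 1*(-5569) = (0*(-2))*(-21) + 5569 = 0*(-21) + 5569 = 0 + 5569 = 5569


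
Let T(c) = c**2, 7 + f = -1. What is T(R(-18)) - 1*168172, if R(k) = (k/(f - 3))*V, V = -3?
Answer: -20345896/121 ≈ -1.6815e+5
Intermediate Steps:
f = -8 (f = -7 - 1 = -8)
R(k) = 3*k/11 (R(k) = (k/(-8 - 3))*(-3) = (k/(-11))*(-3) = (k*(-1/11))*(-3) = -k/11*(-3) = 3*k/11)
T(R(-18)) - 1*168172 = ((3/11)*(-18))**2 - 1*168172 = (-54/11)**2 - 168172 = 2916/121 - 168172 = -20345896/121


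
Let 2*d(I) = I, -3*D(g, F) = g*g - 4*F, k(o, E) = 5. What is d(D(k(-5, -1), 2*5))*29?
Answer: 145/2 ≈ 72.500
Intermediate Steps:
D(g, F) = -g**2/3 + 4*F/3 (D(g, F) = -(g*g - 4*F)/3 = -(g**2 - 4*F)/3 = -g**2/3 + 4*F/3)
d(I) = I/2
d(D(k(-5, -1), 2*5))*29 = ((-1/3*5**2 + 4*(2*5)/3)/2)*29 = ((-1/3*25 + (4/3)*10)/2)*29 = ((-25/3 + 40/3)/2)*29 = ((1/2)*5)*29 = (5/2)*29 = 145/2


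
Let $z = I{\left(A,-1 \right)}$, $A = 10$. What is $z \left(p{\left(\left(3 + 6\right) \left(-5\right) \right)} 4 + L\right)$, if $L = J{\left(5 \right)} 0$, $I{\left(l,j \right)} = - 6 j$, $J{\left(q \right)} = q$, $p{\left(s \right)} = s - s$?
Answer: $0$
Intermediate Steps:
$p{\left(s \right)} = 0$
$z = 6$ ($z = \left(-6\right) \left(-1\right) = 6$)
$L = 0$ ($L = 5 \cdot 0 = 0$)
$z \left(p{\left(\left(3 + 6\right) \left(-5\right) \right)} 4 + L\right) = 6 \left(0 \cdot 4 + 0\right) = 6 \left(0 + 0\right) = 6 \cdot 0 = 0$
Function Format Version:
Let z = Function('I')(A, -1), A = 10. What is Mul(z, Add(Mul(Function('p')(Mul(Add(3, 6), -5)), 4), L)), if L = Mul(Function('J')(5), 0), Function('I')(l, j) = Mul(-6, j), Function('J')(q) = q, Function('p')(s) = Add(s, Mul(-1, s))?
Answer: 0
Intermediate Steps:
Function('p')(s) = 0
z = 6 (z = Mul(-6, -1) = 6)
L = 0 (L = Mul(5, 0) = 0)
Mul(z, Add(Mul(Function('p')(Mul(Add(3, 6), -5)), 4), L)) = Mul(6, Add(Mul(0, 4), 0)) = Mul(6, Add(0, 0)) = Mul(6, 0) = 0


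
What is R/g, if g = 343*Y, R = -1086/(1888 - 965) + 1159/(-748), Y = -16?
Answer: 1882085/3788937152 ≈ 0.00049673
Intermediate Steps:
R = -1882085/690404 (R = -1086/923 + 1159*(-1/748) = -1086*1/923 - 1159/748 = -1086/923 - 1159/748 = -1882085/690404 ≈ -2.7261)
g = -5488 (g = 343*(-16) = -5488)
R/g = -1882085/690404/(-5488) = -1882085/690404*(-1/5488) = 1882085/3788937152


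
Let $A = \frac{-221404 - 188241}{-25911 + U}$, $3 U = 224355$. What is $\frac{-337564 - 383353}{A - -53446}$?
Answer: $- \frac{35234097458}{2611710159} \approx -13.491$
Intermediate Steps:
$U = 74785$ ($U = \frac{1}{3} \cdot 224355 = 74785$)
$A = - \frac{409645}{48874}$ ($A = \frac{-221404 - 188241}{-25911 + 74785} = - \frac{409645}{48874} \approx -8.3817$)
$\frac{-337564 - 383353}{A - -53446} = \frac{-337564 - 383353}{- \frac{409645}{48874} - -53446} = - \frac{720917}{- \frac{409645}{48874} + \left(-88469 + 141915\right)} = - \frac{720917}{- \frac{409645}{48874} + 53446} = - \frac{720917}{\frac{2611710159}{48874}} = \left(-720917\right) \frac{48874}{2611710159} = - \frac{35234097458}{2611710159}$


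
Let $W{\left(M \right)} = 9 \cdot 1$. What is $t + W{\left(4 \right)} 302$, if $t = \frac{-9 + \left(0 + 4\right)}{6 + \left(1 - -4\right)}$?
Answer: $\frac{29893}{11} \approx 2717.5$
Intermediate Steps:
$W{\left(M \right)} = 9$
$t = - \frac{5}{11}$ ($t = \frac{-9 + 4}{6 + \left(1 + 4\right)} = \frac{1}{6 + 5} \left(-5\right) = \frac{1}{11} \left(-5\right) = - \frac{5}{11} \approx -0.45455$)
$t + W{\left(4 \right)} 302 = - \frac{5}{11} + 9 \cdot 302 = - \frac{5}{11} + 2718 = \frac{29893}{11}$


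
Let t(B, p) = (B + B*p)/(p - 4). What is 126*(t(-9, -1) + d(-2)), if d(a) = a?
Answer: -252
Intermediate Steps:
t(B, p) = (B + B*p)/(-4 + p)
126*(t(-9, -1) + d(-2)) = 126*(-9*(1 - 1)/(-4 - 1) - 2) = 126*(-9*0/(-5) - 2) = 126*(-9*(-1/5)*0 - 2) = 126*(0 - 2) = 126*(-2) = -252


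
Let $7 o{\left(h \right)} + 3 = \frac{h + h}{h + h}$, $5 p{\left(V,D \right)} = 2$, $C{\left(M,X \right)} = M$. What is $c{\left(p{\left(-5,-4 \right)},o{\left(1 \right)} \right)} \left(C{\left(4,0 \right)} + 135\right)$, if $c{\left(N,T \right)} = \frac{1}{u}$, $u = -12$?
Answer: $- \frac{139}{12} \approx -11.583$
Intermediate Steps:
$p{\left(V,D \right)} = \frac{2}{5}$ ($p{\left(V,D \right)} = \frac{1}{5} \cdot 2 = \frac{2}{5}$)
$o{\left(h \right)} = - \frac{2}{7}$ ($o{\left(h \right)} = - \frac{3}{7} + \frac{\left(h + h\right) \frac{1}{h + h}}{7} = - \frac{3}{7} + \frac{2 h \frac{1}{2 h}}{7} = - \frac{3}{7} + \frac{1}{7} \cdot 1 = - \frac{3}{7} + \frac{1}{7} = - \frac{2}{7}$)
$c{\left(N,T \right)} = - \frac{1}{12}$ ($c{\left(N,T \right)} = \frac{1}{-12} = - \frac{1}{12}$)
$c{\left(p{\left(-5,-4 \right)},o{\left(1 \right)} \right)} \left(C{\left(4,0 \right)} + 135\right) = - \frac{4 + 135}{12} = \left(- \frac{1}{12}\right) 139 = - \frac{139}{12}$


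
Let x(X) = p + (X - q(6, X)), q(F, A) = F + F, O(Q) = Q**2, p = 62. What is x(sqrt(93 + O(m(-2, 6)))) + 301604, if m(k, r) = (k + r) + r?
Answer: 301654 + sqrt(193) ≈ 3.0167e+5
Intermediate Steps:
m(k, r) = k + 2*r
q(F, A) = 2*F
x(X) = 50 + X (x(X) = 62 + (X - 2*6) = 62 + (X - 1*12) = 62 + (X - 12) = 62 + (-12 + X) = 50 + X)
x(sqrt(93 + O(m(-2, 6)))) + 301604 = (50 + sqrt(93 + (-2 + 2*6)**2)) + 301604 = (50 + sqrt(93 + (-2 + 12)**2)) + 301604 = (50 + sqrt(93 + 10**2)) + 301604 = (50 + sqrt(93 + 100)) + 301604 = (50 + sqrt(193)) + 301604 = 301654 + sqrt(193)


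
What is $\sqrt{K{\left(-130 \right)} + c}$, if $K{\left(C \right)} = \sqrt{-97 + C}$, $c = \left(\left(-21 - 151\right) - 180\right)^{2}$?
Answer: $\sqrt{123904 + i \sqrt{227}} \approx 352.0 + 0.021 i$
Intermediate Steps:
$c = 123904$ ($c = \left(\left(-21 - 151\right) - 180\right)^{2} = \left(-172 - 180\right)^{2} = \left(-352\right)^{2} = 123904$)
$\sqrt{K{\left(-130 \right)} + c} = \sqrt{\sqrt{-97 - 130} + 123904} = \sqrt{\sqrt{-227} + 123904} = \sqrt{i \sqrt{227} + 123904} = \sqrt{123904 + i \sqrt{227}}$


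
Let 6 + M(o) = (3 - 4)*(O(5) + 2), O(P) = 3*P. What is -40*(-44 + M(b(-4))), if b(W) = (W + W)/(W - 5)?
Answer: 2680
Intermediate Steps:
b(W) = 2*W/(-5 + W) (b(W) = (2*W)/(-5 + W) = 2*W/(-5 + W))
M(o) = -23 (M(o) = -6 + (3 - 4)*(3*5 + 2) = -6 - (15 + 2) = -6 - 1*17 = -6 - 17 = -23)
-40*(-44 + M(b(-4))) = -40*(-44 - 23) = -40*(-67) = 2680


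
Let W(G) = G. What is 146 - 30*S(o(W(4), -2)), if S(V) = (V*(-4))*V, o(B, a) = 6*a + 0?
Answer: 17426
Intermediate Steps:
o(B, a) = 6*a
S(V) = -4*V**2 (S(V) = (-4*V)*V = -4*V**2)
146 - 30*S(o(W(4), -2)) = 146 - (-120)*(6*(-2))**2 = 146 - (-120)*(-12)**2 = 146 - (-120)*144 = 146 - 30*(-576) = 146 + 17280 = 17426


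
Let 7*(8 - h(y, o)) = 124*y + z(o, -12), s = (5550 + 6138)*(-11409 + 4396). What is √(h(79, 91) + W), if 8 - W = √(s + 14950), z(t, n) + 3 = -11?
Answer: √(-67690 - 49*I*√81952994)/7 ≈ 62.354 - 72.591*I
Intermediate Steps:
z(t, n) = -14 (z(t, n) = -3 - 11 = -14)
s = -81967944 (s = 11688*(-7013) = -81967944)
h(y, o) = 10 - 124*y/7 (h(y, o) = 8 - (124*y - 14)/7 = 8 - (-14 + 124*y)/7 = 8 + (2 - 124*y/7) = 10 - 124*y/7)
W = 8 - I*√81952994 (W = 8 - √(-81967944 + 14950) = 8 - √(-81952994) = 8 - I*√81952994 ≈ 8.0 - 9052.8*I)
√(h(79, 91) + W) = √((10 - 124/7*79) + (8 - I*√81952994)) = √((10 - 9796/7) + (8 - I*√81952994)) = √(-9726/7 + (8 - I*√81952994)) = √(-9670/7 - I*√81952994)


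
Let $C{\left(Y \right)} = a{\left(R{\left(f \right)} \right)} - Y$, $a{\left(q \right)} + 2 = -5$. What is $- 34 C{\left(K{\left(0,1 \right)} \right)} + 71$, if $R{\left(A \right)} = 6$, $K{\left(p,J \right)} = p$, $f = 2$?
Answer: $309$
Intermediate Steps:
$a{\left(q \right)} = -7$ ($a{\left(q \right)} = -2 - 5 = -7$)
$C{\left(Y \right)} = -7 - Y$
$- 34 C{\left(K{\left(0,1 \right)} \right)} + 71 = - 34 \left(-7 - 0\right) + 71 = - 34 \left(-7 + 0\right) + 71 = \left(-34\right) \left(-7\right) + 71 = 238 + 71 = 309$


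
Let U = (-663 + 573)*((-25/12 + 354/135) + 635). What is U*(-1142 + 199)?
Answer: 107876371/2 ≈ 5.3938e+7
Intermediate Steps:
U = -114397/2 (U = -90*((-25*1/12 + 354*(1/135)) + 635) = -90*((-25/12 + 118/45) + 635) = -90*(97/180 + 635) = -90*114397/180 = -114397/2 ≈ -57199.)
U*(-1142 + 199) = -114397*(-1142 + 199)/2 = -114397/2*(-943) = 107876371/2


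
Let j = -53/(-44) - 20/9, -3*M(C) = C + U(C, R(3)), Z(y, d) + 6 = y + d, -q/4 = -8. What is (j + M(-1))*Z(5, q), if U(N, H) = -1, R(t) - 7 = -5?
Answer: -4309/396 ≈ -10.881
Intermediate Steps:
q = 32 (q = -4*(-8) = 32)
R(t) = 2 (R(t) = 7 - 5 = 2)
Z(y, d) = -6 + d + y (Z(y, d) = -6 + (y + d) = -6 + (d + y) = -6 + d + y)
M(C) = ⅓ - C/3 (M(C) = -(C - 1)/3 = -(-1 + C)/3 = ⅓ - C/3)
j = -403/396 (j = -53*(-1/44) - 20*⅑ = 53/44 - 20/9 = -403/396 ≈ -1.0177)
(j + M(-1))*Z(5, q) = (-403/396 + (⅓ - ⅓*(-1)))*(-6 + 32 + 5) = (-403/396 + (⅓ + ⅓))*31 = (-403/396 + ⅔)*31 = -139/396*31 = -4309/396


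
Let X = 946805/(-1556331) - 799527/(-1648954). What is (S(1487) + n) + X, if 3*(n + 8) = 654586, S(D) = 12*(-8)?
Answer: 186563815714544053/855439409258 ≈ 2.1809e+5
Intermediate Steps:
S(D) = -96
n = 654562/3 (n = -8 + (⅓)*654586 = -8 + 654586/3 = 654562/3 ≈ 2.1819e+5)
X = -316909236533/2566318227774 (X = 946805*(-1/1556331) - 799527*(-1/1648954) = -946805/1556331 + 799527/1648954 = -316909236533/2566318227774 ≈ -0.12349)
(S(1487) + n) + X = (-96 + 654562/3) - 316909236533/2566318227774 = 654274/3 - 316909236533/2566318227774 = 186563815714544053/855439409258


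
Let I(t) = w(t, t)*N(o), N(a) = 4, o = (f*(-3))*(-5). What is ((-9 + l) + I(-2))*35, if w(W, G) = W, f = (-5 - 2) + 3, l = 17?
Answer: 0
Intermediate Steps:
f = -4 (f = -7 + 3 = -4)
o = -60 (o = -4*(-3)*(-5) = 12*(-5) = -60)
I(t) = 4*t (I(t) = t*4 = 4*t)
((-9 + l) + I(-2))*35 = ((-9 + 17) + 4*(-2))*35 = (8 - 8)*35 = 0*35 = 0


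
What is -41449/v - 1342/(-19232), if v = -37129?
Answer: 423487143/357032464 ≈ 1.1861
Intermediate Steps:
-41449/v - 1342/(-19232) = -41449/(-37129) - 1342/(-19232) = -41449*(-1/37129) - 1342*(-1/19232) = 41449/37129 + 671/9616 = 423487143/357032464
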